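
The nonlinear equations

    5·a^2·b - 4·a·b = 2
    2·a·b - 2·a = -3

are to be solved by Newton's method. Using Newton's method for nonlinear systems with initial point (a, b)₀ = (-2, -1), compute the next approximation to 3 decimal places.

At (-2, -1): F = (-30.000, 11.000).
Jacobian J = [[10·a·b - 4·b, 5·a^2 - 4·a], [2·b - 2, 2·a]].
At the point, J = [[24.000, 28.000], [-4.000, -4.000]] (det J = 16.000).
Solving J·Δ = −F gives Δ = (11.750, -9.000).
Then the next iterate is (a, b)₁ = (9.750, -10.000).

(9.750, -10.000)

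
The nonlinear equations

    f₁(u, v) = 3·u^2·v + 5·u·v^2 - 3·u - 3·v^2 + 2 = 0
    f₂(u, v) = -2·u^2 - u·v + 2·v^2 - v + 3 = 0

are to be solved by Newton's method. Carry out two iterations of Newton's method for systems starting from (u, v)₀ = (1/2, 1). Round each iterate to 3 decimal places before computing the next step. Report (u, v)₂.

(1.217, 0.574)

At (1/2, 1): F = (0.750, 3.000).
Jacobian J = [[6·u·v + 5·v^2 - 3, 3·u^2 + 10·u·v - 6·v], [-4·u - v, -u + 4·v - 1]].
At the point, J = [[5.000, -0.250], [-3.000, 2.500]] (det J = 11.750).
Solving J·Δ = −F gives Δ = (-0.223, -1.468).
Then the next iterate is (u, v)₁ = (0.277, -0.468).
Round to (0.277, -0.468) and repeat: F = (0.70755, 3.88223), J = [[-2.68270, 1.74183], [-0.640, -3.149]].
Δ = (0.940, 1.042), so (u, v)₂ = (1.217, 0.574).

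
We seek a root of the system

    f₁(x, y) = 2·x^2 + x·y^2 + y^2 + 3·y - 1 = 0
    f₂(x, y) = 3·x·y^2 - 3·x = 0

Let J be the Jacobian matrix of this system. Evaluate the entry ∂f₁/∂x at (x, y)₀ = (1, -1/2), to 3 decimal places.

4.250

∂f₁/∂x = 4·x + y^2.
At (1, -1/2) this is 4.250.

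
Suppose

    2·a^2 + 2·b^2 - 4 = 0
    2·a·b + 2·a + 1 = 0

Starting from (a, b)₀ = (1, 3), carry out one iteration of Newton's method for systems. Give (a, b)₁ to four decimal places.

At (1, 3): F = (16.0000, 9.0000).
Jacobian J = [[4·a, 4·b], [2·b + 2, 2·a]].
At the point, J = [[4.0000, 12.0000], [8.0000, 2.0000]] (det J = -88.0000).
Solving J·Δ = −F gives Δ = (-0.8636, -1.0455).
Then the next iterate is (a, b)₁ = (0.1364, 1.9545).

(0.1364, 1.9545)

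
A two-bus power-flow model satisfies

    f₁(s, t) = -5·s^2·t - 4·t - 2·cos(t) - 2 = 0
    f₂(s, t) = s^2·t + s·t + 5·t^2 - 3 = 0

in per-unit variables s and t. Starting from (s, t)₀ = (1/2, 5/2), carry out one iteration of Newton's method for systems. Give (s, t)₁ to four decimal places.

At (1/2, 5/2): F = (-13.522713, 30.1250).
Jacobian J = [[-10·s·t, -5·s^2 + 2·sin(t) - 4], [2·s·t + t, s^2 + s + 10·t]].
At the point, J = [[-12.5000, -4.053056], [5.0000, 25.7500]] (det J = -301.609721).
Solving J·Δ = −F gives Δ = (-0.7497, -1.0243).
Then the next iterate is (s, t)₁ = (-0.2497, 1.4757).

(-0.2497, 1.4757)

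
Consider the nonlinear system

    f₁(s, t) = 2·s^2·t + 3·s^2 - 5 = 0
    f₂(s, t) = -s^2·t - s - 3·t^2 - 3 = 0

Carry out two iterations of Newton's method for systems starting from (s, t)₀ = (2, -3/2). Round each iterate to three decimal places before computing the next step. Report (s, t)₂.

At (2, -3/2): F = (-5.000, -5.750).
Jacobian J = [[4·s·t + 6·s, 2·s^2], [-2·s·t - 1, -s^2 - 6·t]].
At the point, J = [[0.000, 8.000], [5.000, 5.000]] (det J = -40.000).
Solving J·Δ = −F gives Δ = (0.525, 0.625).
Then the next iterate is (s, t)₁ = (2.525, -0.875).
Round to (2.525, -0.875) and repeat: F = (2.96953, -2.24320), J = [[6.31250, 12.75125], [3.41875, -1.12562]].
Δ = (0.498, -0.480), so (s, t)₂ = (3.023, -1.355).

(3.023, -1.355)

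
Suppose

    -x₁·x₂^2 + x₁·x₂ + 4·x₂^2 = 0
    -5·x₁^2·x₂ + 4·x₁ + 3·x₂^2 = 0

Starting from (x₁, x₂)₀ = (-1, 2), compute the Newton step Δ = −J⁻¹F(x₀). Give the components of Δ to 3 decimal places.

(0.349, -0.911)

At (-1, 2): F = (18.000, -2.000).
Jacobian J = [[-x₂^2 + x₂, -2·x₁·x₂ + x₁ + 8·x₂], [-10·x₁·x₂ + 4, -5·x₁^2 + 6·x₂]].
At the point, J = [[-2.000, 19.000], [24.000, 7.000]] (det J = -470.000).
Solving J·Δ = −F gives Δ = (0.349, -0.911).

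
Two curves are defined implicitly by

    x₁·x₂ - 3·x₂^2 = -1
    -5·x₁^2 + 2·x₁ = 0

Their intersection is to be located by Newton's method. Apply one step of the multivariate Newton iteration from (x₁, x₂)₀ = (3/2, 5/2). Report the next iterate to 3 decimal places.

(0.865, 1.345)

At (3/2, 5/2): F = (-14.000, -8.250).
Jacobian J = [[x₂, x₁ - 6·x₂], [-10·x₁ + 2, 0]].
At the point, J = [[2.500, -13.500], [-13.000, 0.000]] (det J = -175.500).
Solving J·Δ = −F gives Δ = (-0.635, -1.155).
Then the next iterate is (x₁, x₂)₁ = (0.865, 1.345).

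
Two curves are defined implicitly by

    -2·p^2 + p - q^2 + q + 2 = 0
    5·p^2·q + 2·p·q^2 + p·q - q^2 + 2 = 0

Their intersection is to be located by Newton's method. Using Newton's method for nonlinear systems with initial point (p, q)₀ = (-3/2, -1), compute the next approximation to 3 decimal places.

At (-3/2, -1): F = (-6.000, -11.750).
Jacobian J = [[-4·p + 1, -2·q + 1], [10·p·q + 2·q^2 + q, 5·p^2 + 4·p·q + p - 2·q]].
At the point, J = [[7.000, 3.000], [16.000, 17.750]] (det J = 76.250).
Solving J·Δ = −F gives Δ = (0.934, -0.180).
Then the next iterate is (p, q)₁ = (-0.566, -1.180).

(-0.566, -1.180)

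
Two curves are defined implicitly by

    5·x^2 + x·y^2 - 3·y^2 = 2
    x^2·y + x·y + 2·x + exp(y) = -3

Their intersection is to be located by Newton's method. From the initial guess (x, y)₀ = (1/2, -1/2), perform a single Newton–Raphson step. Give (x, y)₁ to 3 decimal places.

At (1/2, -1/2): F = (-1.375, 4.23153).
Jacobian J = [[10·x + y^2, 2·x·y - 6·y], [2·x·y + y + 2, x^2 + x + exp(y)]].
At the point, J = [[5.250, 2.500], [1.000, 1.35653]] (det J = 4.62179).
Solving J·Δ = −F gives Δ = (2.692, -5.104).
Then the next iterate is (x, y)₁ = (3.192, -5.604).

(3.192, -5.604)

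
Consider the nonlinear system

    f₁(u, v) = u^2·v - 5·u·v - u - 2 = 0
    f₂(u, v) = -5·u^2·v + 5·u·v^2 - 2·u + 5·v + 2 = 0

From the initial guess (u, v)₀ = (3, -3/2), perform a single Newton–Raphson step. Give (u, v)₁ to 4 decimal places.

At (3, -3/2): F = (4.0000, 89.7500).
Jacobian J = [[2·u·v - 5·v - 1, u^2 - 5·u], [-10·u·v + 5·v^2 - 2, -5·u^2 + 10·u·v + 5]].
At the point, J = [[-2.5000, -6.0000], [54.2500, -85.0000]] (det J = 538.0000).
Solving J·Δ = −F gives Δ = (-0.3690, 0.8204).
Then the next iterate is (u, v)₁ = (2.6310, -0.6796).

(2.6310, -0.6796)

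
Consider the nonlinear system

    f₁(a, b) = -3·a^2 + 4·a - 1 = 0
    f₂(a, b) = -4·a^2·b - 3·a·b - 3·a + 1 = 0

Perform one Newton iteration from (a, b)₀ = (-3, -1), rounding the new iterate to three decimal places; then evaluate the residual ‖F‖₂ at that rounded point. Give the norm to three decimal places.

12.193

At (-3, -1): F = (-40.000, 37.000).
Jacobian J = [[-6·a + 4, 0], [-8·a·b - 3·b - 3, -4·a^2 - 3·a]].
At the point, J = [[22.000, 0.000], [-24.000, -27.000]] (det J = -594.000).
Solving J·Δ = −F gives Δ = (1.818, -0.246).
Then the next iterate is (a, b)₁ = (-1.182, -1.246).
Re-evaluating at (-1.182, -1.246): F = (-9.91937, 7.09095), so ‖F‖₂ = 12.193.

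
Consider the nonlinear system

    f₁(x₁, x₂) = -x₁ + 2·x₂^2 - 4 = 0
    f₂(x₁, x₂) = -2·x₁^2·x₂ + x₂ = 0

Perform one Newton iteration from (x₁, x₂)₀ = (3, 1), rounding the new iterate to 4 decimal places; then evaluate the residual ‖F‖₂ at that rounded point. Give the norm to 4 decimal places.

0.9168

At (3, 1): F = (-5.0000, -17.0000).
Jacobian J = [[-1, 4·x₂], [-4·x₁·x₂, -2·x₁^2 + 1]].
At the point, J = [[-1.0000, 4.0000], [-12.0000, -17.0000]] (det J = 65.0000).
Solving J·Δ = −F gives Δ = (-2.3538, 0.6615).
Then the next iterate is (x₁, x₂)₁ = (0.6462, 1.6615).
Re-evaluating at (0.6462, 1.6615): F = (0.874964, 0.273900), so ‖F‖₂ = 0.9168.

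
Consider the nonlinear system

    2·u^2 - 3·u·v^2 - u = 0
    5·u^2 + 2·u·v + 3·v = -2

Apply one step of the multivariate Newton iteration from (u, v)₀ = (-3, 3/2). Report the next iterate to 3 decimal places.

(-1.387, 1.152)

At (-3, 3/2): F = (41.250, 42.500).
Jacobian J = [[4·u - 3·v^2 - 1, -6·u·v], [10·u + 2·v, 2·u + 3]].
At the point, J = [[-19.750, 27.000], [-27.000, -3.000]] (det J = 788.250).
Solving J·Δ = −F gives Δ = (1.613, -0.348).
Then the next iterate is (u, v)₁ = (-1.387, 1.152).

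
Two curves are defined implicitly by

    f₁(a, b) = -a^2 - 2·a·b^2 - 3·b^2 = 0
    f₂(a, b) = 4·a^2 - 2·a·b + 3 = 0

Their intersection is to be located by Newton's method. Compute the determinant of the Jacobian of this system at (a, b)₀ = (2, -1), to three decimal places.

J = [[-2·a - 2·b^2, -4·a·b - 6·b], [8·a - 2·b, -2·a]].
At the point, J = [[-6.000, 14.000], [18.000, -4.000]].
det J = -228.000.

-228.000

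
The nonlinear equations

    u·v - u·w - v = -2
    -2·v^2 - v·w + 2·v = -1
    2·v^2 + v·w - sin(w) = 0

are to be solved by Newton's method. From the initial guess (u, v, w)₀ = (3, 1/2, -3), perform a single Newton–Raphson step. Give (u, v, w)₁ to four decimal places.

(0.0616, -0.5178, -3.1066)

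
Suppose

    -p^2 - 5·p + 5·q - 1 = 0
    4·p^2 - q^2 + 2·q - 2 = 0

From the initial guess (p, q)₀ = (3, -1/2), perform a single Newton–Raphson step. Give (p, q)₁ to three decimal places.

At (3, -1/2): F = (-27.500, 32.750).
Jacobian J = [[-2·p - 5, 5], [8·p, -2·q + 2]].
At the point, J = [[-11.000, 5.000], [24.000, 3.000]] (det J = -153.000).
Solving J·Δ = −F gives Δ = (-1.609, 1.959).
Then the next iterate is (p, q)₁ = (1.391, 1.459).

(1.391, 1.459)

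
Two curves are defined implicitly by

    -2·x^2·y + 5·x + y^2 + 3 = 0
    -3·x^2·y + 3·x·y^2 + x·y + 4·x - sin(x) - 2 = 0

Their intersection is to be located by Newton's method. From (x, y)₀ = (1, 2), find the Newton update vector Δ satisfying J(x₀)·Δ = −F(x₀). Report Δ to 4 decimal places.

(1.5074, -1.7389)

At (1, 2): F = (8.0000, 9.158529).
Jacobian J = [[-4·x·y + 5, -2·x^2 + 2·y], [-6·x·y + 3·y^2 + y - cos(x) + 4, -3·x^2 + 6·x·y + x]].
At the point, J = [[-3.0000, 2.0000], [5.459698, 10.0000]] (det J = -40.919395).
Solving J·Δ = −F gives Δ = (1.5074, -1.7389).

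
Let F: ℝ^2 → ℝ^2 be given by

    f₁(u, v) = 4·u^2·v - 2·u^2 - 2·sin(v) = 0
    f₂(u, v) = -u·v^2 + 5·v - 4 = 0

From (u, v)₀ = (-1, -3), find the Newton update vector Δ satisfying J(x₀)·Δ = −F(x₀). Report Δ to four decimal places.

(-2.8473, 15.6259)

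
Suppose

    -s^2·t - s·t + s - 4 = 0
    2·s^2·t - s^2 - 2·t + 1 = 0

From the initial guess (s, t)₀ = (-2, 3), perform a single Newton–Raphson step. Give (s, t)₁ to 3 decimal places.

At (-2, 3): F = (-12.000, 15.000).
Jacobian J = [[-2·s·t - t + 1, -s^2 - s], [4·s·t - 2·s, 2·s^2 - 2]].
At the point, J = [[10.000, -2.000], [-20.000, 6.000]] (det J = 20.000).
Solving J·Δ = −F gives Δ = (2.100, 4.500).
Then the next iterate is (s, t)₁ = (0.100, 7.500).

(0.100, 7.500)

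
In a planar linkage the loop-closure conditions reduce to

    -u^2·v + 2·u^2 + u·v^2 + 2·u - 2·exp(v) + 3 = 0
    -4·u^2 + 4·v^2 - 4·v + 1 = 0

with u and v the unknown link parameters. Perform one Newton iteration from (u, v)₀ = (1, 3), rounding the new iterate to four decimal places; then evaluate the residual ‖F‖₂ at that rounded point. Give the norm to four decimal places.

At (1, 3): F = (-27.171074, 21.0000).
Jacobian J = [[-2·u·v + 4·u + v^2 + 2, -u^2 + 2·u·v - 2·exp(v)], [-8·u, 8·v - 4]].
At the point, J = [[9.0000, -35.171074], [-8.0000, 20.0000]] (det J = -101.368591).
Solving J·Δ = −F gives Δ = (1.9254, -0.2799).
Then the next iterate is (u, v)₁ = (2.9254, 2.7201).
Re-evaluating at (2.9254, 2.7201): F = (-6.030601, -14.516485), so ‖F‖₂ = 15.7193.

15.7193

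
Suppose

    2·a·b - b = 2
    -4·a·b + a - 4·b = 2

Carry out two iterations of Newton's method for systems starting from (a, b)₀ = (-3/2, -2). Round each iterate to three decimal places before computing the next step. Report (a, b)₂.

At (-3/2, -2): F = (6.000, -7.500).
Jacobian J = [[2·b, 2·a - 1], [-4·b + 1, -4·a - 4]].
At the point, J = [[-4.000, -4.000], [9.000, 2.000]] (det J = 28.000).
Solving J·Δ = −F gives Δ = (0.643, 0.857).
Then the next iterate is (a, b)₁ = (-0.857, -1.143).
Round to (-0.857, -1.143) and repeat: F = (1.10210, -2.20320), J = [[-2.286, -2.714], [5.572, -0.572]].
Δ = (0.402, 0.067), so (a, b)₂ = (-0.455, -1.076).

(-0.455, -1.076)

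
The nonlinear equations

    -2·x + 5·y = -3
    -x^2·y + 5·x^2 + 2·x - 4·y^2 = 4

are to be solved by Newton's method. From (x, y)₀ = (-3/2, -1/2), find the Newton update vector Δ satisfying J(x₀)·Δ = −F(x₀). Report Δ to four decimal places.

(0.2283, -0.6087)

At (-3/2, -1/2): F = (3.5000, 4.3750).
Jacobian J = [[-2, 5], [-2·x·y + 10·x + 2, -x^2 - 8·y]].
At the point, J = [[-2.0000, 5.0000], [-14.5000, 1.7500]] (det J = 69.0000).
Solving J·Δ = −F gives Δ = (0.2283, -0.6087).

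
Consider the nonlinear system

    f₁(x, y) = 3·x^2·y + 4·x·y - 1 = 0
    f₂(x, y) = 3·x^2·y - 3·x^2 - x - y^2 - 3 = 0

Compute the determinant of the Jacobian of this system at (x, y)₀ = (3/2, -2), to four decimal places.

77.5000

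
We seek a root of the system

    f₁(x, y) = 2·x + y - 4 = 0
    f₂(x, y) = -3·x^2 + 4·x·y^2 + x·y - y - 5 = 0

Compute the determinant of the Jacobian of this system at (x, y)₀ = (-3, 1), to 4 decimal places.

J = [[2, 1], [-6·x + 4·y^2 + y, 8·x·y + x - 1]].
At the point, J = [[2.0000, 1.0000], [23.0000, -28.0000]].
det J = -79.0000.

-79.0000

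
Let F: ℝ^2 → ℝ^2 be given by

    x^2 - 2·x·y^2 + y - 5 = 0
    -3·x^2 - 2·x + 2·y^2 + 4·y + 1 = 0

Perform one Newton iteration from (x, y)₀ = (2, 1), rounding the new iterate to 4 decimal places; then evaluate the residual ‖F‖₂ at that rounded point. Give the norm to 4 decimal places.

4.8453

At (2, 1): F = (-4.0000, -9.0000).
Jacobian J = [[2·x - 2·y^2, -4·x·y + 1], [-6·x - 2, 4·y + 4]].
At the point, J = [[2.0000, -7.0000], [-14.0000, 8.0000]] (det J = -82.0000).
Solving J·Δ = −F gives Δ = (-1.1585, -0.9024).
Then the next iterate is (x, y)₁ = (0.8415, 0.0976).
Re-evaluating at (0.8415, 0.0976): F = (-4.210310, -2.397915), so ‖F‖₂ = 4.8453.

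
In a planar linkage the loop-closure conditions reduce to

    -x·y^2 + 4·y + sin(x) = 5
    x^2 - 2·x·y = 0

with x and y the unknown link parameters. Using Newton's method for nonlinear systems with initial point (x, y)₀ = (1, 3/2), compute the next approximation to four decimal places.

At (1, 3/2): F = (-0.408529, -2.0000).
Jacobian J = [[-y^2 + cos(x), -2·x·y + 4], [2·x - 2·y, -2·x]].
At the point, J = [[-1.709698, 1.0000], [-1.0000, -2.0000]] (det J = 4.419395).
Solving J·Δ = −F gives Δ = (-0.6374, -0.6813).
Then the next iterate is (x, y)₁ = (0.3626, 0.8187).

(0.3626, 0.8187)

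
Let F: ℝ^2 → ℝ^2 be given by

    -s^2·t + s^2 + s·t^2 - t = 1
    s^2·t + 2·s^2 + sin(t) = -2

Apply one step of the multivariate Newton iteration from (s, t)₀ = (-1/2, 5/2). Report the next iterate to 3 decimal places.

At (-1/2, 5/2): F = (-7.000, 3.72347).
Jacobian J = [[-2·s·t + 2·s + t^2, -s^2 + 2·s·t - 1], [2·s·t + 4·s, s^2 + cos(t)]].
At the point, J = [[7.750, -3.750], [-4.500, -0.55114]] (det J = -21.14636).
Solving J·Δ = −F gives Δ = (0.843, -0.125).
Then the next iterate is (s, t)₁ = (0.343, 2.375).

(0.343, 2.375)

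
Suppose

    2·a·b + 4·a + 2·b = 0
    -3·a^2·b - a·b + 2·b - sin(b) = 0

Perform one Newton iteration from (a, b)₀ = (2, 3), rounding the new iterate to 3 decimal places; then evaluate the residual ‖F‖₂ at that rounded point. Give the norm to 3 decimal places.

At (2, 3): F = (26.000, -36.14112).
Jacobian J = [[2·b + 4, 2·a + 2], [-6·a·b - b, -3·a^2 - a - cos(b) + 2]].
At the point, J = [[10.000, 6.000], [-39.000, -11.01001]] (det J = 123.89992).
Solving J·Δ = −F gives Δ = (0.560, -5.267).
Then the next iterate is (a, b)₁ = (2.560, -2.267).
Re-evaluating at (2.560, -2.267): F = (-5.90104, 46.60784), so ‖F‖₂ = 46.980.

46.980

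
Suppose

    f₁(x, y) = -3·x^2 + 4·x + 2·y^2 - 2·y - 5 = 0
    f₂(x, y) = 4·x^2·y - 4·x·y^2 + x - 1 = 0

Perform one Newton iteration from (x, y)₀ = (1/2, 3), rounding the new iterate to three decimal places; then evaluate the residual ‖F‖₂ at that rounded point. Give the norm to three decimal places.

4.550

At (1/2, 3): F = (8.250, -15.500).
Jacobian J = [[-6·x + 4, 4·y - 2], [8·x·y - 4·y^2 + 1, 4·x^2 - 8·x·y]].
At the point, J = [[1.000, 10.000], [-23.000, -11.000]] (det J = 219.000).
Solving J·Δ = −F gives Δ = (-0.293, -0.796).
Then the next iterate is (x, y)₁ = (0.207, 2.204).
Re-evaluating at (0.207, 2.204): F = (1.00669, -4.43735), so ‖F‖₂ = 4.550.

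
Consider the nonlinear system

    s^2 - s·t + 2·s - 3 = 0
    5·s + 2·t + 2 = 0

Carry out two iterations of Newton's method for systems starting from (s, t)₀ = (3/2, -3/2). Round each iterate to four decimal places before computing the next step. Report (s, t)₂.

At (3/2, -3/2): F = (4.5000, 6.5000).
Jacobian J = [[2·s - t + 2, -s], [5, 2]].
At the point, J = [[6.5000, -1.5000], [5.0000, 2.0000]] (det J = 20.5000).
Solving J·Δ = −F gives Δ = (-0.9146, -0.9634).
Then the next iterate is (s, t)₁ = (0.5854, -2.4634).
Round to (0.5854, -2.4634) and repeat: F = (-0.044432, 0.0002), J = [[5.6342, -0.5854], [5.0000, 2.0000]].
Δ = (0.0063, -0.0157), so (s, t)₂ = (0.5917, -2.4791).

(0.5917, -2.4791)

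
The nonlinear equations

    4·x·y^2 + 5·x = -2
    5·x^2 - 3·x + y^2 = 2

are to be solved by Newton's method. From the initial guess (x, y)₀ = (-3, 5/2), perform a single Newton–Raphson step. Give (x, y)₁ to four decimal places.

(-1.3306, 1.8680)

At (-3, 5/2): F = (-88.0000, 58.2500).
Jacobian J = [[4·y^2 + 5, 8·x·y], [10·x - 3, 2·y]].
At the point, J = [[30.0000, -60.0000], [-33.0000, 5.0000]] (det J = -1830.0000).
Solving J·Δ = −F gives Δ = (1.6694, -0.6320).
Then the next iterate is (x, y)₁ = (-1.3306, 1.8680).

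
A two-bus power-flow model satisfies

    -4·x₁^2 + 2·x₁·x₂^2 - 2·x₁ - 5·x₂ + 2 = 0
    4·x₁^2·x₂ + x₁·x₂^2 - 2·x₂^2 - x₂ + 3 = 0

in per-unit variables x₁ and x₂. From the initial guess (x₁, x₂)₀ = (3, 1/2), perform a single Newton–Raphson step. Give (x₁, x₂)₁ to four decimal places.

(1.3910, 0.4711)

At (3, 1/2): F = (-41.0000, 20.7500).
Jacobian J = [[-8·x₁ + 2·x₂^2 - 2, 4·x₁·x₂ - 5], [8·x₁·x₂ + x₂^2, 4·x₁^2 + 2·x₁·x₂ - 4·x₂ - 1]].
At the point, J = [[-25.5000, 1.0000], [12.2500, 36.0000]] (det J = -930.2500).
Solving J·Δ = −F gives Δ = (-1.6090, -0.0289).
Then the next iterate is (x₁, x₂)₁ = (1.3910, 0.4711).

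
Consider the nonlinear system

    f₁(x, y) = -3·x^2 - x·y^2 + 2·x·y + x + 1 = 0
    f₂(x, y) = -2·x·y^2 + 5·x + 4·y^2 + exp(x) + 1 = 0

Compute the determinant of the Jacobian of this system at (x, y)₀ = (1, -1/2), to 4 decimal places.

-9.1548

J = [[-6·x - y^2 + 2·y + 1, -2·x·y + 2·x], [-2·y^2 + exp(x) + 5, -4·x·y + 8·y]].
At the point, J = [[-6.2500, 3.0000], [7.218282, -2.0000]].
det J = -9.1548.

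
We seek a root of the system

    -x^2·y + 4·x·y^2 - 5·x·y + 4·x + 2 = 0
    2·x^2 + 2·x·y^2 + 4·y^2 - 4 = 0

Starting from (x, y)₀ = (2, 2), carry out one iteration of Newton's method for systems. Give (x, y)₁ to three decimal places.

At (2, 2): F = (14.000, 36.000).
Jacobian J = [[-2·x·y + 4·y^2 - 5·y + 4, -x^2 + 8·x·y - 5·x], [4·x + 2·y^2, 4·x·y + 8·y]].
At the point, J = [[2.000, 18.000], [16.000, 32.000]] (det J = -224.000).
Solving J·Δ = −F gives Δ = (-0.893, -0.679).
Then the next iterate is (x, y)₁ = (1.107, 1.321).

(1.107, 1.321)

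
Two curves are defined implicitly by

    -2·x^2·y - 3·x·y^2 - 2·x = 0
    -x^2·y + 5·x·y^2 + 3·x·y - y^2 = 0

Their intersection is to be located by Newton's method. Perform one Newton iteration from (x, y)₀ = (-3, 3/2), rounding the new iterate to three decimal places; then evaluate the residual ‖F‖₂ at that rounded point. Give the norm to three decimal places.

18.128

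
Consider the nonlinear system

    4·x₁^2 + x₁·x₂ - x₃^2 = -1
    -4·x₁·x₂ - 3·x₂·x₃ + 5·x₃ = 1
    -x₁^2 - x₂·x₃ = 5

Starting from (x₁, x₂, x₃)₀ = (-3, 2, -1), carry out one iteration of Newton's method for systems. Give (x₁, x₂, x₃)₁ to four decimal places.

At (-3, 2, -1): F = (30.0000, 24.0000, -12.0000).
Jacobian J = [[8·x₁ + x₂, x₁, -2·x₃], [-4·x₂, -4·x₁ - 3·x₃, -3·x₂ + 5], [-2·x₁, -x₃, -x₂]].
At the point, J = [[-22.0000, -3.0000, 2.0000], [-8.0000, 15.0000, -1.0000], [6.0000, 1.0000, -2.0000]] (det J = 508.0000).
Solving J·Δ = −F gives Δ = (1.2638, -1.1102, -2.7638).
Then the next iterate is (x₁, x₂, x₃)₁ = (-1.7362, 0.8898, -3.7638).

(-1.7362, 0.8898, -3.7638)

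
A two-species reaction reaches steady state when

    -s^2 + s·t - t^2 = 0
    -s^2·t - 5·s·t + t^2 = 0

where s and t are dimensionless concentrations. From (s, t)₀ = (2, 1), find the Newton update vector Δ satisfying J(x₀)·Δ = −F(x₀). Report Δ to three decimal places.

(-1.000, -0.333)

At (2, 1): F = (-3.000, -13.000).
Jacobian J = [[-2·s + t, s - 2·t], [-2·s·t - 5·t, -s^2 - 5·s + 2·t]].
At the point, J = [[-3.000, 0.000], [-9.000, -12.000]] (det J = 36.000).
Solving J·Δ = −F gives Δ = (-1.000, -0.333).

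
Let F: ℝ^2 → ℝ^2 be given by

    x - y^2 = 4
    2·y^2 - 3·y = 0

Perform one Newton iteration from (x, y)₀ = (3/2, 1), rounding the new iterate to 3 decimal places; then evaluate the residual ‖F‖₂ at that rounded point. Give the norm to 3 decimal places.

2.236

At (3/2, 1): F = (-3.500, -1.000).
Jacobian J = [[1, -2·y], [0, 4·y - 3]].
At the point, J = [[1.000, -2.000], [0.000, 1.000]] (det J = 1.000).
Solving J·Δ = −F gives Δ = (5.500, 1.000).
Then the next iterate is (x, y)₁ = (7.000, 2.000).
Re-evaluating at (7.000, 2.000): F = (-1.000, 2.000), so ‖F‖₂ = 2.236.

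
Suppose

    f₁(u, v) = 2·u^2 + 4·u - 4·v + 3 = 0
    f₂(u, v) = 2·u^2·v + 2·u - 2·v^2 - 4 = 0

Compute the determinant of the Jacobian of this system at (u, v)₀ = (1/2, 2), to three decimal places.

J = [[4·u + 4, -4], [4·u·v + 2, 2·u^2 - 4·v]].
At the point, J = [[6.000, -4.000], [6.000, -7.500]].
det J = -21.000.

-21.000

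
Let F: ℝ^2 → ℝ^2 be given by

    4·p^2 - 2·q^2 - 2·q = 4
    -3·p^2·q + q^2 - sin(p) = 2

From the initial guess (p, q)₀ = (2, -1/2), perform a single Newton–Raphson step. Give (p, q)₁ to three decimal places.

At (2, -1/2): F = (12.500, 3.34070).
Jacobian J = [[8·p, -4·q - 2], [-6·p·q - cos(p), -3·p^2 + 2·q]].
At the point, J = [[16.000, 0.000], [6.41615, -13.000]] (det J = -208.000).
Solving J·Δ = −F gives Δ = (-0.781, -0.129).
Then the next iterate is (p, q)₁ = (1.219, -0.629).

(1.219, -0.629)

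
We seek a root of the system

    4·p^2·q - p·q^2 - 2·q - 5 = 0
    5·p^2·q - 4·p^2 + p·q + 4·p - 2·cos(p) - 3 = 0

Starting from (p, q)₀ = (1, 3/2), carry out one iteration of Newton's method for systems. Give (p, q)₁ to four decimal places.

At (1, 3/2): F = (-4.2500, 4.919395).
Jacobian J = [[8·p·q - q^2, 4·p^2 - 2·p·q - 2], [10·p·q - 8·p + q + 2·sin(p) + 4, 5·p^2 + p]].
At the point, J = [[9.7500, -1.0000], [14.182942, 6.0000]] (det J = 72.682942).
Solving J·Δ = −F gives Δ = (0.2832, -1.4892).
Then the next iterate is (p, q)₁ = (1.2832, 0.0108).

(1.2832, 0.0108)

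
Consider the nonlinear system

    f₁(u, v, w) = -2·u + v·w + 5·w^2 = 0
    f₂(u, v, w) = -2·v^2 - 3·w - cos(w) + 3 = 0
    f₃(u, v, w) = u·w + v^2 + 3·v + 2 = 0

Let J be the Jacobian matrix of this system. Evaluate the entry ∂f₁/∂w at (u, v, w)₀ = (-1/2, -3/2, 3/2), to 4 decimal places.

13.5000

∂f₁/∂w = v + 10·w.
At (-1/2, -3/2, 3/2) this is 13.5000.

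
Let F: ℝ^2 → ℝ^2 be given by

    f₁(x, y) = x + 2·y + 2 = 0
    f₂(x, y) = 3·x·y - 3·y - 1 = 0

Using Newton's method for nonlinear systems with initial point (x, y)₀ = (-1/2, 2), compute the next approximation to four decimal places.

(-0.7879, -0.6061)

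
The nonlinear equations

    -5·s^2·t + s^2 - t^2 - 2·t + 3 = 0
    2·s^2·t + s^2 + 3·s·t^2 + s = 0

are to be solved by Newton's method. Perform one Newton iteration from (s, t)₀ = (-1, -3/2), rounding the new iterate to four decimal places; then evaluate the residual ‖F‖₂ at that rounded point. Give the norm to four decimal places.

5.1461

At (-1, -3/2): F = (12.2500, -9.7500).
Jacobian J = [[-10·s·t + 2·s, -5·s^2 - 2·t - 2], [4·s·t + 2·s + 3·t^2 + 1, 2·s^2 + 6·s·t]].
At the point, J = [[-17.0000, -4.0000], [11.7500, 11.0000]] (det J = -140.0000).
Solving J·Δ = −F gives Δ = (0.6839, 0.1558).
Then the next iterate is (s, t)₁ = (-0.3161, -1.3442).
Re-evaluating at (-0.3161, -1.3442): F = (4.653003, -2.198262), so ‖F‖₂ = 5.1461.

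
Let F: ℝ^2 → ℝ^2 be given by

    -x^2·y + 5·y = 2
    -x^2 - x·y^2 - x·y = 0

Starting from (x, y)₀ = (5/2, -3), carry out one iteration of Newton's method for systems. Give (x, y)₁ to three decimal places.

At (5/2, -3): F = (1.750, -21.250).
Jacobian J = [[-2·x·y, -x^2 + 5], [-2·x - y^2 - y, -2·x·y - x]].
At the point, J = [[15.000, -1.250], [-11.000, 12.500]] (det J = 173.750).
Solving J·Δ = −F gives Δ = (0.027, 1.724).
Then the next iterate is (x, y)₁ = (2.527, -1.276).

(2.527, -1.276)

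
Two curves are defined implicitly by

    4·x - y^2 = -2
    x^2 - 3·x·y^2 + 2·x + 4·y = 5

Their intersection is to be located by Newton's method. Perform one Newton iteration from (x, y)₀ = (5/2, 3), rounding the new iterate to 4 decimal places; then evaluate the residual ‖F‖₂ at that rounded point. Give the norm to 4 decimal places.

11.3426

At (5/2, 3): F = (3.0000, -49.2500).
Jacobian J = [[4, -2·y], [2·x - 3·y^2 + 2, -6·x·y + 4]].
At the point, J = [[4.0000, -6.0000], [-20.0000, -41.0000]] (det J = -284.0000).
Solving J·Δ = −F gives Δ = (-1.4736, -0.4824).
Then the next iterate is (x, y)₁ = (1.0264, 2.5176).
Re-evaluating at (1.0264, 2.5176): F = (-0.232710, -11.340226), so ‖F‖₂ = 11.3426.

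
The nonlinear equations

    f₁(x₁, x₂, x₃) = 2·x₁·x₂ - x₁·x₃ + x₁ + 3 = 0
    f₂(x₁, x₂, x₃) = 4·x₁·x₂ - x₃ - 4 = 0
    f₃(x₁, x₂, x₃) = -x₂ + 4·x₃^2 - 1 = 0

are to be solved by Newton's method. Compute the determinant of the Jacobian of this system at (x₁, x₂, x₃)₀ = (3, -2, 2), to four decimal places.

-211.0000

J = [[2·x₂ - x₃ + 1, 2·x₁, -x₁], [4·x₂, 4·x₁, -1], [0, -1, 8·x₃]].
At the point, J = [[-5.0000, 6.0000, -3.0000], [-8.0000, 12.0000, -1.0000], [0.0000, -1.0000, 16.0000]].
det J = -211.0000.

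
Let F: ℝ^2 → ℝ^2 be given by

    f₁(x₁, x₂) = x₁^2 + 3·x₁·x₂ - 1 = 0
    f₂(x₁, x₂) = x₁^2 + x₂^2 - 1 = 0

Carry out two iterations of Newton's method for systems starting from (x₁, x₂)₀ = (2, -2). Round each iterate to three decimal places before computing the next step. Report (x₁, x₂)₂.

(1.161, -0.206)

At (2, -2): F = (-9.000, 7.000).
Jacobian J = [[2·x₁ + 3·x₂, 3·x₁], [2·x₁, 2·x₂]].
At the point, J = [[-2.000, 6.000], [4.000, -4.000]] (det J = -16.000).
Solving J·Δ = −F gives Δ = (-0.375, 1.375).
Then the next iterate is (x₁, x₂)₁ = (1.625, -0.625).
Round to (1.625, -0.625) and repeat: F = (-1.40625, 2.03125), J = [[1.375, 4.875], [3.250, -1.250]].
Δ = (-0.464, 0.419), so (x₁, x₂)₂ = (1.161, -0.206).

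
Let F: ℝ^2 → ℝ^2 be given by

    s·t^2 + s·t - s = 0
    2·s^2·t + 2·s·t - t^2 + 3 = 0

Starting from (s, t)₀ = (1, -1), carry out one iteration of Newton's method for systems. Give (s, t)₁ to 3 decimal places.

(0.333, -1.333)

At (1, -1): F = (-1.000, -2.000).
Jacobian J = [[t^2 + t - 1, 2·s·t + s], [4·s·t + 2·t, 2·s^2 + 2·s - 2·t]].
At the point, J = [[-1.000, -1.000], [-6.000, 6.000]] (det J = -12.000).
Solving J·Δ = −F gives Δ = (-0.667, -0.333).
Then the next iterate is (s, t)₁ = (0.333, -1.333).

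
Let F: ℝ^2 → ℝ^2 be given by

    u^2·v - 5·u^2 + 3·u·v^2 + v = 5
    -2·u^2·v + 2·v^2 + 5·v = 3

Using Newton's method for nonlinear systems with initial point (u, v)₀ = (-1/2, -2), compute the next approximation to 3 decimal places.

(1.650, -5.600)

At (-1/2, -2): F = (-14.750, -4.000).
Jacobian J = [[2·u·v - 10·u + 3·v^2, u^2 + 6·u·v + 1], [-4·u·v, -2·u^2 + 4·v + 5]].
At the point, J = [[19.000, 7.250], [-4.000, -3.500]] (det J = -37.500).
Solving J·Δ = −F gives Δ = (2.150, -3.600).
Then the next iterate is (u, v)₁ = (1.650, -5.600).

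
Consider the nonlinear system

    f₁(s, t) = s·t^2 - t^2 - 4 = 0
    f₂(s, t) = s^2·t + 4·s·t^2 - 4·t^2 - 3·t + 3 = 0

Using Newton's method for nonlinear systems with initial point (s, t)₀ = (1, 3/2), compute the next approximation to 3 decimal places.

(2.778, 12.167)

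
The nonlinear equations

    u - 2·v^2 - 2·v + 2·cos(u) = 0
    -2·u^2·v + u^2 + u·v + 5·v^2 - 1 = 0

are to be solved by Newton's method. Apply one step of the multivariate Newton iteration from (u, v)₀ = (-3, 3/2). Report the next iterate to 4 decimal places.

At (-3, 3/2): F = (-12.479985, -12.2500).
Jacobian J = [[-2·sin(u) + 1, -4·v - 2], [-4·u·v + 2·u + v, -2·u^2 + u + 10·v]].
At the point, J = [[1.282240, -8.0000], [13.5000, -6.0000]] (det J = 100.306560).
Solving J·Δ = −F gives Δ = (0.2305, -1.5231).
Then the next iterate is (u, v)₁ = (-2.7695, -0.0231).

(-2.7695, -0.0231)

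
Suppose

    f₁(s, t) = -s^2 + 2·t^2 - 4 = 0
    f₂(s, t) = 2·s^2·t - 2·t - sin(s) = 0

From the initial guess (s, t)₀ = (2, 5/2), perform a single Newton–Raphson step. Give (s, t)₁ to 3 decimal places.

At (2, 5/2): F = (4.500, 14.09070).
Jacobian J = [[-2·s, 4·t], [4·s·t - cos(s), 2·s^2 - 2]].
At the point, J = [[-4.000, 10.000], [20.41615, 6.000]] (det J = -228.16147).
Solving J·Δ = −F gives Δ = (-0.499, -0.650).
Then the next iterate is (s, t)₁ = (1.501, 1.850).

(1.501, 1.850)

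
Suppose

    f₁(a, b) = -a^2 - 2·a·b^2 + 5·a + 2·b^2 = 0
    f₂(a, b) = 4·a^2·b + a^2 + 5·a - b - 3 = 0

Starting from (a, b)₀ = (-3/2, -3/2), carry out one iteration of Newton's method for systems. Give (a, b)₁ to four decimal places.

At (-3/2, -3/2): F = (1.5000, -20.2500).
Jacobian J = [[-2·a - 2·b^2 + 5, -4·a·b + 4·b], [8·a·b + 2·a + 5, 4·a^2 - 1]].
At the point, J = [[3.5000, -15.0000], [20.0000, 8.0000]] (det J = 328.0000).
Solving J·Δ = −F gives Δ = (0.8895, 0.3075).
Then the next iterate is (a, b)₁ = (-0.6105, -1.1925).

(-0.6105, -1.1925)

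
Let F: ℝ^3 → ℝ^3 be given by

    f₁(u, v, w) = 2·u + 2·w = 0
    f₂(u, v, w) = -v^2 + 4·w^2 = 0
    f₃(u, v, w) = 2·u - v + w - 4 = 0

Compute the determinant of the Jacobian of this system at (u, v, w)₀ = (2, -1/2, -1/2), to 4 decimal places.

-10.0000

J = [[2, 0, 2], [0, -2·v, 8·w], [2, -1, 1]].
At the point, J = [[2.0000, 0.0000, 2.0000], [0.0000, 1.0000, -4.0000], [2.0000, -1.0000, 1.0000]].
det J = -10.0000.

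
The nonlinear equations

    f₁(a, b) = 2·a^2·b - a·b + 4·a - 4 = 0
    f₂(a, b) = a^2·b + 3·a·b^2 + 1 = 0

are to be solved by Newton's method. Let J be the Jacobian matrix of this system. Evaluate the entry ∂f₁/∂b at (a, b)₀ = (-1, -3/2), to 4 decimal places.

∂f₁/∂b = 2·a^2 - a.
At (-1, -3/2) this is 3.0000.

3.0000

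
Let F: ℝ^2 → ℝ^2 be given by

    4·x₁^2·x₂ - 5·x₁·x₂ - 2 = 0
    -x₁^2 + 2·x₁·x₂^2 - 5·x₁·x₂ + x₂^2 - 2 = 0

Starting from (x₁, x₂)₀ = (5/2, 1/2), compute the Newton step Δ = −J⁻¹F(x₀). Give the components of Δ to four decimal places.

(-3.4806, 1.7484)

At (5/2, 1/2): F = (4.2500, -13.0000).
Jacobian J = [[8·x₁·x₂ - 5·x₂, 4·x₁^2 - 5·x₁], [-2·x₁ + 2·x₂^2 - 5·x₂, 4·x₁·x₂ - 5·x₁ + 2·x₂]].
At the point, J = [[7.5000, 12.5000], [-7.0000, -6.5000]] (det J = 38.7500).
Solving J·Δ = −F gives Δ = (-3.4806, 1.7484).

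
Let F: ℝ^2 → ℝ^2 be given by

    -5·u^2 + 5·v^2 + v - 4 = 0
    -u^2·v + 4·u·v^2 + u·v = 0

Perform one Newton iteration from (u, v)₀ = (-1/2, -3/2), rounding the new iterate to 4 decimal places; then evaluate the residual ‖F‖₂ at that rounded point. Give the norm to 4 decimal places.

At (-1/2, -3/2): F = (4.5000, -3.3750).
Jacobian J = [[-10·u, 10·v + 1], [-2·u·v + 4·v^2 + v, -u^2 + 8·u·v + u]].
At the point, J = [[5.0000, -14.0000], [6.0000, 5.2500]] (det J = 110.2500).
Solving J·Δ = −F gives Δ = (0.2143, 0.3980).
Then the next iterate is (u, v)₁ = (-0.2857, -1.1020).
Re-evaluating at (-0.2857, -1.1020): F = (0.561898, -0.983029), so ‖F‖₂ = 1.1323.

1.1323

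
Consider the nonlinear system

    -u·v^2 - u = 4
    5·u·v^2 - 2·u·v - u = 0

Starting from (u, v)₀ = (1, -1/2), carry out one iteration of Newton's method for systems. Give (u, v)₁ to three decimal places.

(-3.733, -1.167)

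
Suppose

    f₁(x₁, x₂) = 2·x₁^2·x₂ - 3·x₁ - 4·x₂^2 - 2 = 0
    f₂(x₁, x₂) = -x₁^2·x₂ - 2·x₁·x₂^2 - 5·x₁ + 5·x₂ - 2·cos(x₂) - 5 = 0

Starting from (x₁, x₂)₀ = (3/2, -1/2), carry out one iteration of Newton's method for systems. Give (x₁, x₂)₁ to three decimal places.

(-16.112, -11.785)

At (3/2, -1/2): F = (-9.750, -16.38017).
Jacobian J = [[4·x₁·x₂ - 3, 2·x₁^2 - 8·x₂], [-2·x₁·x₂ - 2·x₂^2 - 5, -x₁^2 - 4·x₁·x₂ + 2·sin(x₂) + 5]].
At the point, J = [[-6.000, 8.500], [-4.000, 4.79115]] (det J = 5.25311).
Solving J·Δ = −F gives Δ = (-17.612, -11.285).
Then the next iterate is (x₁, x₂)₁ = (-16.112, -11.785).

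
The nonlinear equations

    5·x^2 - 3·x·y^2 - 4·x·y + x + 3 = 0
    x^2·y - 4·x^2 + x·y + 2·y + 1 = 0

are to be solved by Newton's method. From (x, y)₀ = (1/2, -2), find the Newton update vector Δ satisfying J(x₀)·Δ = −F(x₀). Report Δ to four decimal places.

At (1/2, -2): F = (2.7500, -5.5000).
Jacobian J = [[10·x - 3·y^2 - 4·y + 1, -6·x·y - 4·x], [2·x·y - 8·x + y, x^2 + x + 2]].
At the point, J = [[2.0000, 4.0000], [-8.0000, 2.7500]] (det J = 37.5000).
Solving J·Δ = −F gives Δ = (-0.7883, -0.2933).

(-0.7883, -0.2933)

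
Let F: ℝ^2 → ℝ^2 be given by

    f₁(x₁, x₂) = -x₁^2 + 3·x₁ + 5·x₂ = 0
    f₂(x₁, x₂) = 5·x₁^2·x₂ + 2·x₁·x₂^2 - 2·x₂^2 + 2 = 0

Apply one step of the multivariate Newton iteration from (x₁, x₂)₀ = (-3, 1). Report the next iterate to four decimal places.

At (-3, 1): F = (-13.0000, 39.0000).
Jacobian J = [[-2·x₁ + 3, 5], [10·x₁·x₂ + 2·x₂^2, 5·x₁^2 + 4·x₁·x₂ - 4·x₂]].
At the point, J = [[9.0000, 5.0000], [-28.0000, 29.0000]] (det J = 401.0000).
Solving J·Δ = −F gives Δ = (1.4264, 0.0324).
Then the next iterate is (x₁, x₂)₁ = (-1.5736, 1.0324).

(-1.5736, 1.0324)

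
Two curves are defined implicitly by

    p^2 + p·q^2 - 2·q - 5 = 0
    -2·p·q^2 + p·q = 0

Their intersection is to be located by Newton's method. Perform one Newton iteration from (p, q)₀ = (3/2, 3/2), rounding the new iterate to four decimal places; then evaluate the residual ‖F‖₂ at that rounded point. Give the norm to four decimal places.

0.4467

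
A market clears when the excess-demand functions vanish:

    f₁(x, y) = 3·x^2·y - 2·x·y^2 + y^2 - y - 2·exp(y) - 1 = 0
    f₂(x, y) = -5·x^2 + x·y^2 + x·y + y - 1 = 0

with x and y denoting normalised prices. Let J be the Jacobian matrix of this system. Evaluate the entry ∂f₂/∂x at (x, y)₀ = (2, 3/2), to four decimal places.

∂f₂/∂x = -10·x + y^2 + y.
At (2, 3/2) this is -16.2500.

-16.2500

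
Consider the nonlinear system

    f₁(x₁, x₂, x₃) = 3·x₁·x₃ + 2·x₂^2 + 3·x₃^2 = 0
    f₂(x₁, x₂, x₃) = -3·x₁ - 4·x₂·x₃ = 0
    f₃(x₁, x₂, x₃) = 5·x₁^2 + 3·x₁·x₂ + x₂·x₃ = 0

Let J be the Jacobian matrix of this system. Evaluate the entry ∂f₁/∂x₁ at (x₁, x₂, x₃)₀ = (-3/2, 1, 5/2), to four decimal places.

∂f₁/∂x₁ = 3·x₃.
At (-3/2, 1, 5/2) this is 7.5000.

7.5000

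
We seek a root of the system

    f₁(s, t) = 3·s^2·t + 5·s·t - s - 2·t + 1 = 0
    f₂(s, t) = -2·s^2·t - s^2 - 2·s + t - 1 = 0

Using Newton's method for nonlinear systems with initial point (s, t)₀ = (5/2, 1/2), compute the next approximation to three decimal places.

(0.983, 0.518)

At (5/2, 1/2): F = (13.125, -18.000).
Jacobian J = [[6·s·t + 5·t - 1, 3·s^2 + 5·s - 2], [-4·s·t - 2·s - 2, -2·s^2 + 1]].
At the point, J = [[9.000, 29.250], [-12.000, -11.500]] (det J = 247.500).
Solving J·Δ = −F gives Δ = (-1.517, 0.018).
Then the next iterate is (s, t)₁ = (0.983, 0.518).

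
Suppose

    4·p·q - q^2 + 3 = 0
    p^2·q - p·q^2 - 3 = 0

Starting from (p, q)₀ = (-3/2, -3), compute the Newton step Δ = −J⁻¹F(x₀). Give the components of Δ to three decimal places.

At (-3/2, -3): F = (12.000, 3.750).
Jacobian J = [[4·q, 4·p - 2·q], [2·p·q - q^2, p^2 - 2·p·q]].
At the point, J = [[-12.000, 0.000], [0.000, -6.750]] (det J = 81.000).
Solving J·Δ = −F gives Δ = (1.000, 0.556).

(1.000, 0.556)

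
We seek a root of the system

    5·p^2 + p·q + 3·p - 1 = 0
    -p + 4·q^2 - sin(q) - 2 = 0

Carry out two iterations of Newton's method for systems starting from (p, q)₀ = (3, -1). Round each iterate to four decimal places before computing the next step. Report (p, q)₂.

(0.6679, -0.7176)

At (3, -1): F = (50.0000, -0.158529).
Jacobian J = [[10·p + q + 3, p], [-1, 8·q - cos(q)]].
At the point, J = [[32.0000, 3.0000], [-1.0000, -8.540302]] (det J = -270.289674).
Solving J·Δ = −F gives Δ = (-1.5781, 0.1662).
Then the next iterate is (p, q)₁ = (1.4219, -0.8338).
Round to (1.4219, -0.8338) and repeat: F = (12.189118, 0.099480), J = [[16.3852, 1.4219], [-1.0000, -7.342467]].
Δ = (-0.7540, 0.1162), so (p, q)₂ = (0.6679, -0.7176).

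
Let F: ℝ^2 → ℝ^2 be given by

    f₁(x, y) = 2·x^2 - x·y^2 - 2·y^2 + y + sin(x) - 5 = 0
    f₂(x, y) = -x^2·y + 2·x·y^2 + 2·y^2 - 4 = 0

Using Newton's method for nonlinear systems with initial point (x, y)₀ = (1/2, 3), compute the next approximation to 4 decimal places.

At (1/2, 3): F = (-23.520574, 22.2500).
Jacobian J = [[4·x - y^2 + cos(x), -2·x·y - 4·y + 1], [-2·x·y + 2·y^2, -x^2 + 4·x·y + 4·y]].
At the point, J = [[-6.122417, -14.0000], [15.0000, 17.7500]] (det J = 101.327090).
Solving J·Δ = −F gives Δ = (1.0460, -2.1375).
Then the next iterate is (x, y)₁ = (1.5460, 0.8625).

(1.5460, 0.8625)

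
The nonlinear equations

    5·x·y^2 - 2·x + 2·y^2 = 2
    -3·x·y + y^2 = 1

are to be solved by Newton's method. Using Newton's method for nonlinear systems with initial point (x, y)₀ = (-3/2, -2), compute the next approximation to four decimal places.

(-0.5122, -1.8537)

At (-3/2, -2): F = (-21.0000, -6.0000).
Jacobian J = [[5·y^2 - 2, 10·x·y + 4·y], [-3·y, -3·x + 2·y]].
At the point, J = [[18.0000, 22.0000], [6.0000, 0.5000]] (det J = -123.0000).
Solving J·Δ = −F gives Δ = (0.9878, 0.1463).
Then the next iterate is (x, y)₁ = (-0.5122, -1.8537).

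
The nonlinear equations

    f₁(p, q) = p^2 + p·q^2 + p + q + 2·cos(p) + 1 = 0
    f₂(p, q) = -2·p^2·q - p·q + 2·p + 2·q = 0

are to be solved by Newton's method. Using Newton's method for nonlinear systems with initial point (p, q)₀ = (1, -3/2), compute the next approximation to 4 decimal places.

(0.8594, 0.6646)

At (1, -3/2): F = (4.830605, 3.5000).
Jacobian J = [[2·p + q^2 - 2·sin(p) + 1, 2·p·q + 1], [-4·p·q - q + 2, -2·p^2 - p + 2]].
At the point, J = [[3.567058, -2.0000], [9.5000, -1.0000]] (det J = 15.432942).
Solving J·Δ = −F gives Δ = (-0.1406, 2.1646).
Then the next iterate is (p, q)₁ = (0.8594, 0.6646).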